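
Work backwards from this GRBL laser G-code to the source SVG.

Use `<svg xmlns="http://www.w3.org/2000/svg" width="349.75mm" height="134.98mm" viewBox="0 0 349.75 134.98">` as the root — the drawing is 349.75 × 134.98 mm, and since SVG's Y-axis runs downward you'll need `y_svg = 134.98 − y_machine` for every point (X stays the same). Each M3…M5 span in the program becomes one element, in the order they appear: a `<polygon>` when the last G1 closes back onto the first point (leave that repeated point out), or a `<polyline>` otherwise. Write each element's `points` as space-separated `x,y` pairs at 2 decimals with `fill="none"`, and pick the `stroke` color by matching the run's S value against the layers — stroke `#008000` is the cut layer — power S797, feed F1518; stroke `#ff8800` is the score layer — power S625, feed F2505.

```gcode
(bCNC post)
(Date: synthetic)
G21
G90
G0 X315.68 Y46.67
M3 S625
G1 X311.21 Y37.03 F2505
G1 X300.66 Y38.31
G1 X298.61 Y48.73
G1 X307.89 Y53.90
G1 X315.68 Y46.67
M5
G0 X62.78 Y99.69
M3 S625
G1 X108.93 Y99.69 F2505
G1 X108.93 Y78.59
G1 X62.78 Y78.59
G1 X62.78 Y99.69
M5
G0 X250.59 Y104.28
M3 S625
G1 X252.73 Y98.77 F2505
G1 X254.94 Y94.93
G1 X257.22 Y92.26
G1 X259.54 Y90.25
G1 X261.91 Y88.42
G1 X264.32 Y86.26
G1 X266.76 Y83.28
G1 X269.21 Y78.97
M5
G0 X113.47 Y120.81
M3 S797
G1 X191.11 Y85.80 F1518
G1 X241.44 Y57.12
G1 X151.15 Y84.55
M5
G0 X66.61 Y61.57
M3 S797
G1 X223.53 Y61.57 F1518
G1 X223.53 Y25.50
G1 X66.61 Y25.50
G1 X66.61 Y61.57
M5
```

Machine Y-up, SVG Y-down with viewBox height 134.98, so y_svg = 134.98 − y_machine; X carries over.

Run 1: power S625 maps to stroke `#ff8800` (score). The run returns to its start, so emit a `<polygon>` with points (Y-flipped): 315.68,88.31 311.21,97.95 300.66,96.67 298.61,86.25 307.89,81.08.

Run 2: the run's S625 means `#ff8800` (score). The run returns to its start, so emit a `<polygon>` with points (Y-flipped): 62.78,35.29 108.93,35.29 108.93,56.39 62.78,56.39.

Run 3: S625 ⇒ score layer `#ff8800`. The run is open, so emit a `<polyline>` with points (Y-flipped): 250.59,30.70 252.73,36.21 254.94,40.05 257.22,42.72 259.54,44.73 261.91,46.56 264.32,48.72 266.76,51.70 269.21,56.01.

Run 4: power S797 maps to stroke `#008000` (cut). The run is open, so emit a `<polyline>` with points (Y-flipped): 113.47,14.17 191.11,49.18 241.44,77.86 151.15,50.43.

Run 5: S797 ⇒ cut layer `#008000`. The run returns to its start, so emit a `<polygon>` with points (Y-flipped): 66.61,73.41 223.53,73.41 223.53,109.48 66.61,109.48.

<svg xmlns="http://www.w3.org/2000/svg" width="349.75mm" height="134.98mm" viewBox="0 0 349.75 134.98">
  <polygon points="315.68,88.31 311.21,97.95 300.66,96.67 298.61,86.25 307.89,81.08" fill="none" stroke="#ff8800"/>
  <polygon points="62.78,35.29 108.93,35.29 108.93,56.39 62.78,56.39" fill="none" stroke="#ff8800"/>
  <polyline points="250.59,30.70 252.73,36.21 254.94,40.05 257.22,42.72 259.54,44.73 261.91,46.56 264.32,48.72 266.76,51.70 269.21,56.01" fill="none" stroke="#ff8800"/>
  <polyline points="113.47,14.17 191.11,49.18 241.44,77.86 151.15,50.43" fill="none" stroke="#008000"/>
  <polygon points="66.61,73.41 223.53,73.41 223.53,109.48 66.61,109.48" fill="none" stroke="#008000"/>
</svg>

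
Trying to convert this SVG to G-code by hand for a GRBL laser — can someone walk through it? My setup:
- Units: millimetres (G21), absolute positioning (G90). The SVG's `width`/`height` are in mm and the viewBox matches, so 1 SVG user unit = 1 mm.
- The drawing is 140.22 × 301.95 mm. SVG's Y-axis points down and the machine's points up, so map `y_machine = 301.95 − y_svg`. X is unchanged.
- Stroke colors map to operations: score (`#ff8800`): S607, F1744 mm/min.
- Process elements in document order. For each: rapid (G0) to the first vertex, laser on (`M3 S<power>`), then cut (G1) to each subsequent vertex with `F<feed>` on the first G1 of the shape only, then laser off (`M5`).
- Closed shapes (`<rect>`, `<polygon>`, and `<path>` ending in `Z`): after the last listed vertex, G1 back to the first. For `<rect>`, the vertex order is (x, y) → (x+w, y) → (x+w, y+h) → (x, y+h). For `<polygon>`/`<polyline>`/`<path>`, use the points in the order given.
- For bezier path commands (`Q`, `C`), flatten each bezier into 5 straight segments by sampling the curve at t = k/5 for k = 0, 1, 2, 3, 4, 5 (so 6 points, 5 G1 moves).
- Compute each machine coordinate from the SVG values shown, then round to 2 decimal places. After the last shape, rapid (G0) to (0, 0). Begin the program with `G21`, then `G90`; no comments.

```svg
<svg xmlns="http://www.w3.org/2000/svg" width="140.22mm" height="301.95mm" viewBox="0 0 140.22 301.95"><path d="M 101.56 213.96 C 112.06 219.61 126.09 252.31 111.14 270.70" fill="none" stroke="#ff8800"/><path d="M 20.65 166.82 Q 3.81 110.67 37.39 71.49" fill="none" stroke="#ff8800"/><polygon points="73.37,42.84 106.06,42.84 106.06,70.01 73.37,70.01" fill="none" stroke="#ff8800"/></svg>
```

Since the viewBox matches the mm dimensions, user units are millimetres directly. The only transform is the Y-flip y_m = 301.95 − y_svg.

Shape 1 is a cubic bezier drawn with `<path>`. Its stroke #ff8800 means score at S607, F1744. After flipping Y the toolpath is (101.56,87.99) → (108.02,81.68) → (113.77,70.87) → (117.25,57.54) → (116.89,43.67) → (111.14,31.25).

Shape 2 is a quadratic bezier drawn with `<path>`. Its stroke #ff8800 means score at S607, F1744. After flipping Y the toolpath is (20.65,135.13) → (15.93,156.91) → (15.25,177.33) → (18.59,196.40) → (25.97,214.11) → (37.39,230.46).

Shape 3 is a rectangle drawn with `<polygon>`. Its stroke #ff8800 means score at S607, F1744. After flipping Y the toolpath is (73.37,259.11) → (106.06,259.11) → (106.06,231.94) → (73.37,231.94) → (73.37,259.11), returning to the start.

G21
G90
G0 X101.56 Y87.99
M3 S607
G1 X108.02 Y81.68 F1744
G1 X113.77 Y70.87
G1 X117.25 Y57.54
G1 X116.89 Y43.67
G1 X111.14 Y31.25
M5
G0 X20.65 Y135.13
M3 S607
G1 X15.93 Y156.91 F1744
G1 X15.25 Y177.33
G1 X18.59 Y196.40
G1 X25.97 Y214.11
G1 X37.39 Y230.46
M5
G0 X73.37 Y259.11
M3 S607
G1 X106.06 Y259.11 F1744
G1 X106.06 Y231.94
G1 X73.37 Y231.94
G1 X73.37 Y259.11
M5
G0 X0.00 Y0.00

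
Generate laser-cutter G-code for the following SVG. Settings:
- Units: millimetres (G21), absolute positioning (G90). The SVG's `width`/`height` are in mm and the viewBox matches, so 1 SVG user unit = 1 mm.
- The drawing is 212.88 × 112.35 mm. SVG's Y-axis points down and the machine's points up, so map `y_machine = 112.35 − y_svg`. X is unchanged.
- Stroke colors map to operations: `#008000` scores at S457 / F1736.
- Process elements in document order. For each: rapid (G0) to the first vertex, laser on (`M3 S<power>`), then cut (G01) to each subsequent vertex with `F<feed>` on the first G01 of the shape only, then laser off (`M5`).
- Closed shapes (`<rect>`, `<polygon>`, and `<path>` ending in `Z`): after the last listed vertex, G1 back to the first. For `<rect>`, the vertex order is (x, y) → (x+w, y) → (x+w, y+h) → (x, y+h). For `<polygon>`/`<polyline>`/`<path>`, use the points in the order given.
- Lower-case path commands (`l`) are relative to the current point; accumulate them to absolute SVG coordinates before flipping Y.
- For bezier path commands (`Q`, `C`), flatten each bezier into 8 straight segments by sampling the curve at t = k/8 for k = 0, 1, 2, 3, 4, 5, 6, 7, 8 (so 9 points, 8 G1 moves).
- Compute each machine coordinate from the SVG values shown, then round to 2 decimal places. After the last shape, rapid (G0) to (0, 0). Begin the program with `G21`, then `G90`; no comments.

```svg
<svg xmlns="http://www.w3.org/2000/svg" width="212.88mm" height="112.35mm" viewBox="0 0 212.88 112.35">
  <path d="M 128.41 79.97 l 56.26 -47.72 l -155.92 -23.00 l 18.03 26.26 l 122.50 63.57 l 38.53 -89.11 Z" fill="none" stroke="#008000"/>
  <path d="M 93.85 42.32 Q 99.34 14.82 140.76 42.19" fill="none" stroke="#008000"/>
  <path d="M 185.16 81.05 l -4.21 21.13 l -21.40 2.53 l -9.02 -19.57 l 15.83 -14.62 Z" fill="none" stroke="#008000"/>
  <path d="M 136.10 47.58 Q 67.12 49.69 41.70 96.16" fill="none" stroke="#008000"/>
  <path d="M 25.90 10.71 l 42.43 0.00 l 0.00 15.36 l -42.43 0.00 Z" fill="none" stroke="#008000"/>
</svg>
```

Since the viewBox matches the mm dimensions, user units are millimetres directly. The only transform is the Y-flip y_m = 112.35 − y_svg.

Shape 1 is a closed polygon drawn with `<path>`. Its stroke #008000 means score at S457, F1736. After flipping Y the toolpath is (128.41,32.38) → (184.67,80.10) → (28.75,103.10) → (46.78,76.84) → (169.28,13.27) → (207.81,102.38) → (128.41,32.38), returning to the start.

Shape 2 is a quadratic bezier drawn with `<path>`. Its stroke #008000 means score at S457, F1736. After flipping Y the toolpath is (93.85,70.03) → (95.78,76.05) → (98.84,80.35) → (103.02,82.94) → (108.32,83.81) → (114.75,82.97) → (122.30,80.42) → (130.97,76.15) → (140.76,70.16).

Shape 3 is a regular polygon drawn with `<path>`. Its stroke #008000 means score at S457, F1736. After flipping Y the toolpath is (185.16,31.30) → (180.95,10.17) → (159.55,7.64) → (150.53,27.21) → (166.36,41.83) → (185.16,31.30), returning to the start.

Shape 4 is a quadratic bezier drawn with `<path>`. Its stroke #008000 means score at S457, F1736. After flipping Y the toolpath is (136.10,64.77) → (119.54,63.55) → (104.33,60.94) → (90.49,56.95) → (78.01,51.57) → (66.89,44.80) → (57.13,36.65) → (48.74,27.11) → (41.70,16.19).

Shape 5 is a rectangle drawn with `<path>`. Its stroke #008000 means score at S457, F1736. After flipping Y the toolpath is (25.90,101.64) → (68.33,101.64) → (68.33,86.28) → (25.90,86.28) → (25.90,101.64), returning to the start.

G21
G90
G0 X128.41 Y32.38
M3 S457
G01 X184.67 Y80.10 F1736
G01 X28.75 Y103.10
G01 X46.78 Y76.84
G01 X169.28 Y13.27
G01 X207.81 Y102.38
G01 X128.41 Y32.38
M5
G0 X93.85 Y70.03
M3 S457
G01 X95.78 Y76.05 F1736
G01 X98.84 Y80.35
G01 X103.02 Y82.94
G01 X108.32 Y83.81
G01 X114.75 Y82.97
G01 X122.30 Y80.42
G01 X130.97 Y76.15
G01 X140.76 Y70.16
M5
G0 X185.16 Y31.30
M3 S457
G01 X180.95 Y10.17 F1736
G01 X159.55 Y7.64
G01 X150.53 Y27.21
G01 X166.36 Y41.83
G01 X185.16 Y31.30
M5
G0 X136.10 Y64.77
M3 S457
G01 X119.54 Y63.55 F1736
G01 X104.33 Y60.94
G01 X90.49 Y56.95
G01 X78.01 Y51.57
G01 X66.89 Y44.80
G01 X57.13 Y36.65
G01 X48.74 Y27.11
G01 X41.70 Y16.19
M5
G0 X25.90 Y101.64
M3 S457
G01 X68.33 Y101.64 F1736
G01 X68.33 Y86.28
G01 X25.90 Y86.28
G01 X25.90 Y101.64
M5
G0 X0.00 Y0.00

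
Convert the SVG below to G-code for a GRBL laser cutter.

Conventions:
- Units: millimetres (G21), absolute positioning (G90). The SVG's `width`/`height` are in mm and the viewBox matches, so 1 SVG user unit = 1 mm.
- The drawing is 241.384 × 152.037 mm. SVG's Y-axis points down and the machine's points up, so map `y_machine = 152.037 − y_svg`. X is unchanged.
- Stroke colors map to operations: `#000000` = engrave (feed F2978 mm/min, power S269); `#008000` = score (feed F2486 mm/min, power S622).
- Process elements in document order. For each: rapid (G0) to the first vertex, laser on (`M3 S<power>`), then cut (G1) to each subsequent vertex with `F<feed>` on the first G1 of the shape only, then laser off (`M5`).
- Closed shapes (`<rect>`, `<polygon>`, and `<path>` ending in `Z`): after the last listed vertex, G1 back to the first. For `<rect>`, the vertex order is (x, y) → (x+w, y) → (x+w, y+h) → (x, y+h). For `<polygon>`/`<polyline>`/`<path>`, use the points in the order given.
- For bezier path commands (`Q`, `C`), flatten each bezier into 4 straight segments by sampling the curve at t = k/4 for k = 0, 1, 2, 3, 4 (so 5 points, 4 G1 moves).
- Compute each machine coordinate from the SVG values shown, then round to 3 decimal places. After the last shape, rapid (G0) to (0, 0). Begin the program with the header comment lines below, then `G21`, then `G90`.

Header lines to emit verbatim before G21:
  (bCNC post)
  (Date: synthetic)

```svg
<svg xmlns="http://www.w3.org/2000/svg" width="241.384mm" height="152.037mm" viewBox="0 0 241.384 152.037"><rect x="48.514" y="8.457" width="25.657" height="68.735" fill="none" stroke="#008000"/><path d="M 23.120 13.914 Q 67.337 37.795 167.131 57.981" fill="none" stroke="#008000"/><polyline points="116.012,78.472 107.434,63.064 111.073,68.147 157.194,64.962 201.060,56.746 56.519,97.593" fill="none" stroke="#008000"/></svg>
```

1 u = 1 mm; y_m = 152.037 − y.

[1] `<rect>` rectangle, #008000→score S622 F2486: (48.514,143.580) → (74.171,143.580) → (74.171,74.845) → (48.514,74.845) → (48.514,143.580) (closed)

[2] `<path>` quadratic bezier, #008000→score S622 F2486: (23.120,138.123) → (48.702,126.413) → (81.231,115.166) → (120.708,104.380) → (167.131,94.056)

[3] `<polyline>` open polyline, #008000→score S622 F2486: (116.012,73.565) → (107.434,88.973) → (111.073,83.890) → (157.194,87.075) → (201.060,95.291) → (56.519,54.444)

(bCNC post)
(Date: synthetic)
G21
G90
G0 X48.514 Y143.580
M3 S622
G1 X74.171 Y143.580 F2486
G1 X74.171 Y74.845
G1 X48.514 Y74.845
G1 X48.514 Y143.580
M5
G0 X23.120 Y138.123
M3 S622
G1 X48.702 Y126.413 F2486
G1 X81.231 Y115.166
G1 X120.708 Y104.380
G1 X167.131 Y94.056
M5
G0 X116.012 Y73.565
M3 S622
G1 X107.434 Y88.973 F2486
G1 X111.073 Y83.890
G1 X157.194 Y87.075
G1 X201.060 Y95.291
G1 X56.519 Y54.444
M5
G0 X0.000 Y0.000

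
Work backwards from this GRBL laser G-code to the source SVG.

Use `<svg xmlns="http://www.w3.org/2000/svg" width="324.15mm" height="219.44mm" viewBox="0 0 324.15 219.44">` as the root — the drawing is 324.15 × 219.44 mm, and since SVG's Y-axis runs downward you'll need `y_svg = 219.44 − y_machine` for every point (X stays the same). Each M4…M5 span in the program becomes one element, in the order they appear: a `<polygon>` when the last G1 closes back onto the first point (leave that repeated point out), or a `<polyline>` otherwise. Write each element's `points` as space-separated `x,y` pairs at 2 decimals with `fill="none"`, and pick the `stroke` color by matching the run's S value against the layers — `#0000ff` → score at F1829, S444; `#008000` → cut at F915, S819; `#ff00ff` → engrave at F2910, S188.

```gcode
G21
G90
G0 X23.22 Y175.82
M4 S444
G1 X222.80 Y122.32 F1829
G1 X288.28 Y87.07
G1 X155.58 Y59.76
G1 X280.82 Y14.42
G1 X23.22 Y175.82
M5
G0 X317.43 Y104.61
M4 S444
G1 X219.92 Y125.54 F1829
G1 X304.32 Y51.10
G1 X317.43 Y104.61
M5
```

y_svg = 219.44 − y_m. Every run uses S444, so all elements get stroke `#0000ff` (score).

[1] closed run; points: 23.22,43.62 222.80,97.12 288.28,132.37 155.58,159.68 280.82,205.02

[2] closed run; points: 317.43,114.83 219.92,93.90 304.32,168.34

<svg xmlns="http://www.w3.org/2000/svg" width="324.15mm" height="219.44mm" viewBox="0 0 324.15 219.44">
  <polygon points="23.22,43.62 222.80,97.12 288.28,132.37 155.58,159.68 280.82,205.02" fill="none" stroke="#0000ff"/>
  <polygon points="317.43,114.83 219.92,93.90 304.32,168.34" fill="none" stroke="#0000ff"/>
</svg>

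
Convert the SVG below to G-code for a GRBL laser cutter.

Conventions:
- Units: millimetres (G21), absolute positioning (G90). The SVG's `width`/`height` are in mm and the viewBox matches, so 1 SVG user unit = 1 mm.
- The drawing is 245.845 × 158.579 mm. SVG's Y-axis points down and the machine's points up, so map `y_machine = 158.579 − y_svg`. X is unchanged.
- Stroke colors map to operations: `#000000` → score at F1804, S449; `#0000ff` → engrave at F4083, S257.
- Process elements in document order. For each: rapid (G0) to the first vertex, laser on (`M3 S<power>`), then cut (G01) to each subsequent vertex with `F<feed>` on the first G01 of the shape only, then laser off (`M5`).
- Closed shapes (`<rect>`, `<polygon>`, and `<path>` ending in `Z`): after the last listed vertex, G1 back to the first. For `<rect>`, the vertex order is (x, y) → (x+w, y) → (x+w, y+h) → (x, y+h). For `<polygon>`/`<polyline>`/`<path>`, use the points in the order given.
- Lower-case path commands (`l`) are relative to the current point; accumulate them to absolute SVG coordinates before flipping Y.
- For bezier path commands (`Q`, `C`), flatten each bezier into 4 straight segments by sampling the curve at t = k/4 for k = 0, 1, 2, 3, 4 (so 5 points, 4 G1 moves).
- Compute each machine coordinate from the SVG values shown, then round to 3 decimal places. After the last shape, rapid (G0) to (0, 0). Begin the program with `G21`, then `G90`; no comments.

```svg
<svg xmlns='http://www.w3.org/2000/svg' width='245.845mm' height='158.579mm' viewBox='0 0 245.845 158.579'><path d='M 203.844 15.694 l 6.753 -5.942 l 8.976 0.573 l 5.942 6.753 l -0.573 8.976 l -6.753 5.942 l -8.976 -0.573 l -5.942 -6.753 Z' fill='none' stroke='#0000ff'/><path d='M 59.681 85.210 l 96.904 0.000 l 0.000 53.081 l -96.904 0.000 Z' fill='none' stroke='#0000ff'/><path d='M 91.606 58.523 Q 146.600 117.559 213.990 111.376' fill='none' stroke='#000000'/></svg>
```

viewBox `0 0 245.845 158.579` with mm width/height → 1 unit = 1 mm. Flip: y_m = 158.579 − y_svg.

**Shape 1** — `<path>` regular polygon, stroke `#0000ff` → engrave (S257, F4083). Machine vertices: (203.844,142.885) → (210.597,148.827) → (219.573,148.254) → (225.515,141.501) → (224.942,132.525) → (218.189,126.583) → (209.213,127.156) → (203.271,133.909) → (203.844,142.885). Closed: final G1 returns to the first vertex.

**Shape 2** — `<path>` rectangle, stroke `#0000ff` → engrave (S257, F4083). Machine vertices: (59.681,73.369) → (156.585,73.369) → (156.585,20.288) → (59.681,20.288) → (59.681,73.369). Closed: final G1 returns to the first vertex.

**Shape 3** — `<path>` quadratic bezier, stroke `#000000` → score (S449, F1804). Control points (SVG): P0=(91.606,58.523), P1=(146.600,117.559), P2=(213.990,111.376); sampled at t=k/4. Machine vertices: (91.606,100.056) → (119.878,74.614) → (149.699,57.325) → (181.070,48.188) → (213.990,47.203). Open path.

G21
G90
G0 X203.844 Y142.885
M3 S257
G01 X210.597 Y148.827 F4083
G01 X219.573 Y148.254
G01 X225.515 Y141.501
G01 X224.942 Y132.525
G01 X218.189 Y126.583
G01 X209.213 Y127.156
G01 X203.271 Y133.909
G01 X203.844 Y142.885
M5
G0 X59.681 Y73.369
M3 S257
G01 X156.585 Y73.369 F4083
G01 X156.585 Y20.288
G01 X59.681 Y20.288
G01 X59.681 Y73.369
M5
G0 X91.606 Y100.056
M3 S449
G01 X119.878 Y74.614 F1804
G01 X149.699 Y57.325
G01 X181.070 Y48.188
G01 X213.990 Y47.203
M5
G0 X0.000 Y0.000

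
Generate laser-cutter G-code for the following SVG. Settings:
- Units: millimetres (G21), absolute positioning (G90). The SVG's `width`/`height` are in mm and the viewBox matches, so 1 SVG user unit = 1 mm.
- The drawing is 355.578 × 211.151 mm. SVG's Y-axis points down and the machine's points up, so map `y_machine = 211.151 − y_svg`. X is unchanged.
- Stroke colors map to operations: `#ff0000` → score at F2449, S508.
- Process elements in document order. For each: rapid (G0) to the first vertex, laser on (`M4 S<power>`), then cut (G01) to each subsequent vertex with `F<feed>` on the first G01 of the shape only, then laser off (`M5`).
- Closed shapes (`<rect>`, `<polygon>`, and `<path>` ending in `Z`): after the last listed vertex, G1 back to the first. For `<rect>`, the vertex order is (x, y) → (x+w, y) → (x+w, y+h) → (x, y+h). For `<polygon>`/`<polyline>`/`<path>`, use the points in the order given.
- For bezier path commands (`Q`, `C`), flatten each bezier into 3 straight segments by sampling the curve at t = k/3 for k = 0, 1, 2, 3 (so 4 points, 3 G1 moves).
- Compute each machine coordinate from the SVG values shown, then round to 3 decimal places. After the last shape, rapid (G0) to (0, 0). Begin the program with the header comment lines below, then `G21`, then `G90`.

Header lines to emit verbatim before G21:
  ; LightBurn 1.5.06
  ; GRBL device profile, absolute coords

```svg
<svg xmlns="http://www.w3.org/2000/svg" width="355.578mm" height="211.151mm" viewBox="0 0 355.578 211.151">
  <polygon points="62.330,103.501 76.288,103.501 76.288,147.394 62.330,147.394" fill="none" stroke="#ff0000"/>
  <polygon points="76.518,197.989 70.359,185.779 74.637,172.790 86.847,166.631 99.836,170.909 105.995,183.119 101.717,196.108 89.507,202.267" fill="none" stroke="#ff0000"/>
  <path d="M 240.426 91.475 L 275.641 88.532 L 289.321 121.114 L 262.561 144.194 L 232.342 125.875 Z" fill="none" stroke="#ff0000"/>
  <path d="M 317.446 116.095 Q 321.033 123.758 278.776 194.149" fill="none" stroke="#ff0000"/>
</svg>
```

; LightBurn 1.5.06
; GRBL device profile, absolute coords
G21
G90
G0 X62.330 Y107.650
M4 S508
G01 X76.288 Y107.650 F2449
G01 X76.288 Y63.757
G01 X62.330 Y63.757
G01 X62.330 Y107.650
M5
G0 X76.518 Y13.162
M4 S508
G01 X70.359 Y25.372 F2449
G01 X74.637 Y38.361
G01 X86.847 Y44.520
G01 X99.836 Y40.242
G01 X105.995 Y28.032
G01 X101.717 Y15.043
G01 X89.507 Y8.884
G01 X76.518 Y13.162
M5
G0 X240.426 Y119.676
M4 S508
G01 X275.641 Y122.619 F2449
G01 X289.321 Y90.037
G01 X262.561 Y66.957
G01 X232.342 Y85.276
G01 X240.426 Y119.676
M5
G0 X317.446 Y95.056
M4 S508
G01 X314.744 Y82.978 F2449
G01 X301.854 Y56.960
G01 X278.776 Y17.002
M5
G0 X0.000 Y0.000

1 u = 1 mm; y_m = 211.151 − y.

[1] `<polygon>` rectangle, #ff0000→score S508 F2449: (62.330,107.650) → (76.288,107.650) → (76.288,63.757) → (62.330,63.757) → (62.330,107.650) (closed)

[2] `<polygon>` regular polygon, #ff0000→score S508 F2449: (76.518,13.162) → (70.359,25.372) → (74.637,38.361) → (86.847,44.520) → (99.836,40.242) → (105.995,28.032) → (101.717,15.043) → (89.507,8.884) → (76.518,13.162) (closed)

[3] `<path>` regular polygon, #ff0000→score S508 F2449: (240.426,119.676) → (275.641,122.619) → (289.321,90.037) → (262.561,66.957) → (232.342,85.276) → (240.426,119.676) (closed)

[4] `<path>` quadratic bezier, #ff0000→score S508 F2449: (317.446,95.056) → (314.744,82.978) → (301.854,56.960) → (278.776,17.002)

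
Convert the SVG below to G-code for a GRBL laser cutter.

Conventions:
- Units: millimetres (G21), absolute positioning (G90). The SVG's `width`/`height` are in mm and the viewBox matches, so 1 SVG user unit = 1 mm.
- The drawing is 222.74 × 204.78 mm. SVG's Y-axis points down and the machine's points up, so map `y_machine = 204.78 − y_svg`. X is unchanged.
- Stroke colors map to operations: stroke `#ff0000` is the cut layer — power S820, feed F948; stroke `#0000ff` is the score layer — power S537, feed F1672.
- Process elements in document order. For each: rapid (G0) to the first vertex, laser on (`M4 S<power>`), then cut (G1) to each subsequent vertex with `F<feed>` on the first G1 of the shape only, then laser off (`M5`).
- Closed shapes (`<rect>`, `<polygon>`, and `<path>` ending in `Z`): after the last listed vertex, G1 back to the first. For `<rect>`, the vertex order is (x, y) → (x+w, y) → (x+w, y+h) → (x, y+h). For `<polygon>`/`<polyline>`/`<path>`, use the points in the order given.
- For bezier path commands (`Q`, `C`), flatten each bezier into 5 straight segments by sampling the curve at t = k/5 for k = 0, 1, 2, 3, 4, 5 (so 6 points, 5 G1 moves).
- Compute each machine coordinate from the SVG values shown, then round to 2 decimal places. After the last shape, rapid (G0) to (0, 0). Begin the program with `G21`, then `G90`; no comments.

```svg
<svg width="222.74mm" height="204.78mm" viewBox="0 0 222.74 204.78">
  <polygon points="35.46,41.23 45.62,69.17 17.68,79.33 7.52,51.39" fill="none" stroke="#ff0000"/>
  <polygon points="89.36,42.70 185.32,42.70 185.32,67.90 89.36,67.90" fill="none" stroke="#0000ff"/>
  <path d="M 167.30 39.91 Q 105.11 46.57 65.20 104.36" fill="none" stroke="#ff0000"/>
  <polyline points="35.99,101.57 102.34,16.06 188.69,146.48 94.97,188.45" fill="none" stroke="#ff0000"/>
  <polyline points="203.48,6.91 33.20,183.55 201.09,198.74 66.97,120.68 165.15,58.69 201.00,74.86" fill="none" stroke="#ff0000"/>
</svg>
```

G21
G90
G0 X35.46 Y163.55
M4 S820
G1 X45.62 Y135.61 F948
G1 X17.68 Y125.45
G1 X7.52 Y153.39
G1 X35.46 Y163.55
M5
G0 X89.36 Y162.08
M4 S537
G1 X185.32 Y162.08 F1672
G1 X185.32 Y136.88
G1 X89.36 Y136.88
G1 X89.36 Y162.08
M5
G0 X167.30 Y164.87
M4 S820
G1 X143.32 Y160.16 F948
G1 X121.11 Y151.36
G1 X100.69 Y138.47
G1 X82.06 Y121.49
G1 X65.20 Y100.42
M5
G0 X35.99 Y103.21
M4 S820
G1 X102.34 Y188.72 F948
G1 X188.69 Y58.30
G1 X94.97 Y16.33
M5
G0 X203.48 Y197.87
M4 S820
G1 X33.20 Y21.23 F948
G1 X201.09 Y6.04
G1 X66.97 Y84.10
G1 X165.15 Y146.09
G1 X201.00 Y129.92
M5
G0 X0.00 Y0.00

1 u = 1 mm; y_m = 204.78 − y.

[1] `<polygon>` regular polygon, #ff0000→cut S820 F948: (35.46,163.55) → (45.62,135.61) → (17.68,125.45) → (7.52,153.39) → (35.46,163.55) (closed)

[2] `<polygon>` rectangle, #0000ff→score S537 F1672: (89.36,162.08) → (185.32,162.08) → (185.32,136.88) → (89.36,136.88) → (89.36,162.08) (closed)

[3] `<path>` quadratic bezier, #ff0000→cut S820 F948: (167.30,164.87) → (143.32,160.16) → (121.11,151.36) → (100.69,138.47) → (82.06,121.49) → (65.20,100.42)

[4] `<polyline>` open polyline, #ff0000→cut S820 F948: (35.99,103.21) → (102.34,188.72) → (188.69,58.30) → (94.97,16.33)

[5] `<polyline>` open polyline, #ff0000→cut S820 F948: (203.48,197.87) → (33.20,21.23) → (201.09,6.04) → (66.97,84.10) → (165.15,146.09) → (201.00,129.92)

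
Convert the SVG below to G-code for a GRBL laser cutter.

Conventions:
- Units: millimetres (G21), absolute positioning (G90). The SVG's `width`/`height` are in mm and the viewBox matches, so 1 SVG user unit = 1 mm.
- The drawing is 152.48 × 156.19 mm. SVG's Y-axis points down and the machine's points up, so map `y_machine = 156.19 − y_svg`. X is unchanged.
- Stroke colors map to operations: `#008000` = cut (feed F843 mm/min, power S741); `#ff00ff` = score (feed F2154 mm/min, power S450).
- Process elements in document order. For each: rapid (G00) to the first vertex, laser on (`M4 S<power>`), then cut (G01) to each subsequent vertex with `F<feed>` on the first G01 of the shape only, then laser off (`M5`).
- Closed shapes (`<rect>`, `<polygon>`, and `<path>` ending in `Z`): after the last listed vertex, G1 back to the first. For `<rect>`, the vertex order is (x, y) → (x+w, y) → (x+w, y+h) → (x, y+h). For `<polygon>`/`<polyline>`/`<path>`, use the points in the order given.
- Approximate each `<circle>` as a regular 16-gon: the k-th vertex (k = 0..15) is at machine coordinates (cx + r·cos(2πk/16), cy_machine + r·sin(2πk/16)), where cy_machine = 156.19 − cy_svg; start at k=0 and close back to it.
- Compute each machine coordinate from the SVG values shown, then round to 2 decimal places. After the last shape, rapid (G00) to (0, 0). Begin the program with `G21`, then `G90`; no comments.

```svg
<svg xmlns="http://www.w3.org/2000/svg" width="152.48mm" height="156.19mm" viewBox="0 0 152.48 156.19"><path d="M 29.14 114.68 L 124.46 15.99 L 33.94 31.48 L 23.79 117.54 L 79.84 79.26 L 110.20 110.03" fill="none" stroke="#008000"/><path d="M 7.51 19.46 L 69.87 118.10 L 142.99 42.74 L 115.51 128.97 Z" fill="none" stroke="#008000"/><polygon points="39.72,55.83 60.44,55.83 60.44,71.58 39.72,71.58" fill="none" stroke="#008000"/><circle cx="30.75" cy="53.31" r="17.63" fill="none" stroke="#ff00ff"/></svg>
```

G21
G90
G00 X29.14 Y41.51
M4 S741
G01 X124.46 Y140.20 F843
G01 X33.94 Y124.71
G01 X23.79 Y38.65
G01 X79.84 Y76.93
G01 X110.20 Y46.16
M5
G00 X7.51 Y136.73
M4 S741
G01 X69.87 Y38.09 F843
G01 X142.99 Y113.45
G01 X115.51 Y27.22
G01 X7.51 Y136.73
M5
G00 X39.72 Y100.36
M4 S741
G01 X60.44 Y100.36 F843
G01 X60.44 Y84.61
G01 X39.72 Y84.61
G01 X39.72 Y100.36
M5
G00 X48.38 Y102.88
M4 S450
G01 X47.04 Y109.63 F2154
G01 X43.22 Y115.35
G01 X37.50 Y119.17
G01 X30.75 Y120.51
G01 X24.00 Y119.17
G01 X18.28 Y115.35
G01 X14.46 Y109.63
G01 X13.12 Y102.88
G01 X14.46 Y96.13
G01 X18.28 Y90.41
G01 X24.00 Y86.59
G01 X30.75 Y85.25
G01 X37.50 Y86.59
G01 X43.22 Y90.41
G01 X47.04 Y96.13
G01 X48.38 Y102.88
M5
G00 X0.00 Y0.00

viewBox `0 0 152.48 156.19` with mm width/height → 1 unit = 1 mm. Flip: y_m = 156.19 − y_svg.

**Shape 1** — `<path>` open polyline, stroke `#008000` → cut (S741, F843). Machine vertices: (29.14,41.51) → (124.46,140.20) → (33.94,124.71) → (23.79,38.65) → (79.84,76.93) → (110.20,46.16). Open path.

**Shape 2** — `<path>` closed polygon, stroke `#008000` → cut (S741, F843). Machine vertices: (7.51,136.73) → (69.87,38.09) → (142.99,113.45) → (115.51,27.22) → (7.51,136.73). Closed: final G1 returns to the first vertex.

**Shape 3** — `<polygon>` rectangle, stroke `#008000` → cut (S741, F843). Machine vertices: (39.72,100.36) → (60.44,100.36) → (60.44,84.61) → (39.72,84.61) → (39.72,100.36). Closed: final G1 returns to the first vertex.

**Shape 4** — `<circle>` circle, stroke `#ff00ff` → score (S450, F2154). Machine vertices: (48.38,102.88) → (47.04,109.63) → (43.22,115.35) → (37.50,119.17) → (30.75,120.51) → (24.00,119.17) → (18.28,115.35) → (14.46,109.63) → (13.12,102.88) → (14.46,96.13) → (18.28,90.41) → (24.00,86.59) → (30.75,85.25) → (37.50,86.59) → (43.22,90.41) → (47.04,96.13) → (48.38,102.88). Closed: final G1 returns to the first vertex.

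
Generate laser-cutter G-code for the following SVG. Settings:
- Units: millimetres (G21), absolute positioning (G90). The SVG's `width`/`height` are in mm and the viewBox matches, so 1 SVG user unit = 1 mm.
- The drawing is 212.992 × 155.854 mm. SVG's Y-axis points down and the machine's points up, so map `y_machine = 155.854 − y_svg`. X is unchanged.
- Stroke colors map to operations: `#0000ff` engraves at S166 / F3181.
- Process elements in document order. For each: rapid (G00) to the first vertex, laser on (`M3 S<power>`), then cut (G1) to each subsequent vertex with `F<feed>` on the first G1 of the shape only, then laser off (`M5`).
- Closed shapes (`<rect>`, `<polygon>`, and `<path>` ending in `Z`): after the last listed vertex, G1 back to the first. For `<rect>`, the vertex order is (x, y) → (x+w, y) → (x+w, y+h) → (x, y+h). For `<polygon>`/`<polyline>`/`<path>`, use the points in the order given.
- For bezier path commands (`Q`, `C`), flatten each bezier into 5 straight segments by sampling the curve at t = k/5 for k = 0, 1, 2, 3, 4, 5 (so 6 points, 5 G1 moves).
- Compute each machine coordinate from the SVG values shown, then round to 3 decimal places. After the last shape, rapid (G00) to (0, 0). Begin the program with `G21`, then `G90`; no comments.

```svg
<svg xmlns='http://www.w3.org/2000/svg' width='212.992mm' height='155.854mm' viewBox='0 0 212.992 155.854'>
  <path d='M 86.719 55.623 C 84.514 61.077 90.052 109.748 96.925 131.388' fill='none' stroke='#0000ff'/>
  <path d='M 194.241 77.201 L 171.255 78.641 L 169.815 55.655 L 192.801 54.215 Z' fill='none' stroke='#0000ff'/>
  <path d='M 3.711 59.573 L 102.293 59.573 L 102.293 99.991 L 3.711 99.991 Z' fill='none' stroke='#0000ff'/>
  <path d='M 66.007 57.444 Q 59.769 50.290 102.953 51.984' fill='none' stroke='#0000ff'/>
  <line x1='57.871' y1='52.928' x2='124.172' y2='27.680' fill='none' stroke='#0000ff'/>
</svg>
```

1 u = 1 mm; y_m = 155.854 − y.

[1] `<path>` cubic bezier, #0000ff→engrave S166 F3181: (86.719,100.231) → (86.274,92.335) → (87.380,77.438) → (89.728,58.913) → (93.013,40.132) → (96.925,24.466)

[2] `<path>` regular polygon, #0000ff→engrave S166 F3181: (194.241,78.653) → (171.255,77.213) → (169.815,100.199) → (192.801,101.639) → (194.241,78.653) (closed)

[3] `<path>` rectangle, #0000ff→engrave S166 F3181: (3.711,96.281) → (102.293,96.281) → (102.293,55.863) → (3.711,55.863) → (3.711,96.281) (closed)

[4] `<path>` quadratic bezier, #0000ff→engrave S166 F3181: (66.007,98.410) → (65.489,100.918) → (68.924,102.718) → (76.313,103.810) → (87.656,104.194) → (102.953,103.870)

[5] `<line>` line segment, #0000ff→engrave S166 F3181: (57.871,102.926) → (124.172,128.174)

G21
G90
G00 X86.719 Y100.231
M3 S166
G1 X86.274 Y92.335 F3181
G1 X87.380 Y77.438
G1 X89.728 Y58.913
G1 X93.013 Y40.132
G1 X96.925 Y24.466
M5
G00 X194.241 Y78.653
M3 S166
G1 X171.255 Y77.213 F3181
G1 X169.815 Y100.199
G1 X192.801 Y101.639
G1 X194.241 Y78.653
M5
G00 X3.711 Y96.281
M3 S166
G1 X102.293 Y96.281 F3181
G1 X102.293 Y55.863
G1 X3.711 Y55.863
G1 X3.711 Y96.281
M5
G00 X66.007 Y98.410
M3 S166
G1 X65.489 Y100.918 F3181
G1 X68.924 Y102.718
G1 X76.313 Y103.810
G1 X87.656 Y104.194
G1 X102.953 Y103.870
M5
G00 X57.871 Y102.926
M3 S166
G1 X124.172 Y128.174 F3181
M5
G00 X0.000 Y0.000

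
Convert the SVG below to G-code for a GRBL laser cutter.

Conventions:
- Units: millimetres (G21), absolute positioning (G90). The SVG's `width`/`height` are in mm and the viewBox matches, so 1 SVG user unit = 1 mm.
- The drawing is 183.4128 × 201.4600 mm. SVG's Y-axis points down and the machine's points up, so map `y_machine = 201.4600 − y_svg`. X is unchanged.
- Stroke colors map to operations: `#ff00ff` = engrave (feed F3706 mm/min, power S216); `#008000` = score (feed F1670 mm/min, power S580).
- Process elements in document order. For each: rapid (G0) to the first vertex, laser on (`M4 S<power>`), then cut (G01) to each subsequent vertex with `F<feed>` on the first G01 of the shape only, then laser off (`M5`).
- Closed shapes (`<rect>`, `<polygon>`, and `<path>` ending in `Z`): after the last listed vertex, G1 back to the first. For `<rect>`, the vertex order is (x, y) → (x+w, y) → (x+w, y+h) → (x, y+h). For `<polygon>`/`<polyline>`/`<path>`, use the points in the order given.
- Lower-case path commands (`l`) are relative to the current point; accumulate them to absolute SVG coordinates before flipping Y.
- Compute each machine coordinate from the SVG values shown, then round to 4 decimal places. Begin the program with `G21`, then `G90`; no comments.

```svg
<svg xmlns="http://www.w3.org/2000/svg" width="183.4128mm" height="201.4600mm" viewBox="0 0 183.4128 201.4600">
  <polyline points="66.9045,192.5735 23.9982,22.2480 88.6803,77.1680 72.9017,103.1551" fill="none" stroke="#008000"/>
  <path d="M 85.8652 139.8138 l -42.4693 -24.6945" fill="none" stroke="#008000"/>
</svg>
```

G21
G90
G0 X66.9045 Y8.8865
M4 S580
G01 X23.9982 Y179.2120 F1670
G01 X88.6803 Y124.2920
G01 X72.9017 Y98.3049
M5
G0 X85.8652 Y61.6462
M4 S580
G01 X43.3959 Y86.3407 F1670
M5

viewBox `0 0 183.4128 201.4600` with mm width/height → 1 unit = 1 mm. Flip: y_m = 201.4600 − y_svg.

**Shape 1** — `<polyline>` open polyline, stroke `#008000` → score (S580, F1670). Machine vertices: (66.9045,8.8865) → (23.9982,179.2120) → (88.6803,124.2920) → (72.9017,98.3049). Open path.

**Shape 2** — `<path>` line segment, stroke `#008000` → score (S580, F1670). Machine vertices: (85.8652,61.6462) → (43.3959,86.3407). Open path.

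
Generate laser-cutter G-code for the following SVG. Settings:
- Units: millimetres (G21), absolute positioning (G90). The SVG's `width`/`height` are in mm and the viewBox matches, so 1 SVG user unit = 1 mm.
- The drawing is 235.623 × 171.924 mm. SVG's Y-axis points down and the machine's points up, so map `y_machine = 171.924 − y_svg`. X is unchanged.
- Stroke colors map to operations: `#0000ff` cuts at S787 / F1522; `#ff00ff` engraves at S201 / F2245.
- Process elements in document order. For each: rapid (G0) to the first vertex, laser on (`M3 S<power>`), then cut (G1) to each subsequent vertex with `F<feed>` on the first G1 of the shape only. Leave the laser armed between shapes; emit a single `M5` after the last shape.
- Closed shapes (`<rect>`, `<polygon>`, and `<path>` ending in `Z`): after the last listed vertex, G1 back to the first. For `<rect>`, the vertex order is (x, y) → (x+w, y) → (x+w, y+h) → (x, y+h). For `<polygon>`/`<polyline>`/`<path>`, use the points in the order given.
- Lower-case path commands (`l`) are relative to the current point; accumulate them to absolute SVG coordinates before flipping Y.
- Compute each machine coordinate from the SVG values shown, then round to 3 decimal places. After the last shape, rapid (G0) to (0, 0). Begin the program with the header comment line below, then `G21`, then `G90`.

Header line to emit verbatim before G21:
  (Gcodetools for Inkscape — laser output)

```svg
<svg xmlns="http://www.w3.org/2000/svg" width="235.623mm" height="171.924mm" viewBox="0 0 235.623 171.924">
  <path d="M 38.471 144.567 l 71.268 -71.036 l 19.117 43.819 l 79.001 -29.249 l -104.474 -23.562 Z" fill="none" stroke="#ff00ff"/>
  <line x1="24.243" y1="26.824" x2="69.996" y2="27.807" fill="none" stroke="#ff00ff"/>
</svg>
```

(Gcodetools for Inkscape — laser output)
G21
G90
G0 X38.471 Y27.357
M3 S201
G1 X109.739 Y98.393 F2245
G1 X128.856 Y54.574
G1 X207.857 Y83.823
G1 X103.383 Y107.385
G1 X38.471 Y27.357
G0 X24.243 Y145.100
M3 S201
G1 X69.996 Y144.117 F2245
M5
G0 X0.000 Y0.000

1 u = 1 mm; y_m = 171.924 − y.

[1] `<path>` closed polygon, #ff00ff→engrave S201 F2245: (38.471,27.357) → (109.739,98.393) → (128.856,54.574) → (207.857,83.823) → (103.383,107.385) → (38.471,27.357) (closed)

[2] `<line>` line segment, #ff00ff→engrave S201 F2245: (24.243,145.100) → (69.996,144.117)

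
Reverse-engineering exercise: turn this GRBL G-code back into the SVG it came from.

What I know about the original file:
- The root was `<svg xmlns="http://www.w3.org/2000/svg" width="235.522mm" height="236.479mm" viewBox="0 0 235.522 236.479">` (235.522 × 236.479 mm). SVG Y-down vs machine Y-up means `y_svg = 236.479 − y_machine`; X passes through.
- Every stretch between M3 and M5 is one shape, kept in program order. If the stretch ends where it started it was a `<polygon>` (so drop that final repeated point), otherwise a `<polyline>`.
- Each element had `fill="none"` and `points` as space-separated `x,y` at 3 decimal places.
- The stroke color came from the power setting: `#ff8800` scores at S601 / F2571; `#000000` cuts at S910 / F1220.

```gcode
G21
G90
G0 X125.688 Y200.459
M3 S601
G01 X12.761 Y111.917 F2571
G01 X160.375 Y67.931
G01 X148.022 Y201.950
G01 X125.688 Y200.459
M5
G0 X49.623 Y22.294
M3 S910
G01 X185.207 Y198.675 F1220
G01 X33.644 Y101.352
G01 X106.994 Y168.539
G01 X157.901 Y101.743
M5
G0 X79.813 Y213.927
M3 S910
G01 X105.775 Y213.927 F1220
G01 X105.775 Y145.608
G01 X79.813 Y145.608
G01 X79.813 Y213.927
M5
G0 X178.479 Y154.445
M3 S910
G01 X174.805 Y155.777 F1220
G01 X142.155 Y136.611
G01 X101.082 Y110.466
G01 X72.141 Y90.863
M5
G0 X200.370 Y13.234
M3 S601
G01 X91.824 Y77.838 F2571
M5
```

<svg xmlns="http://www.w3.org/2000/svg" width="235.522mm" height="236.479mm" viewBox="0 0 235.522 236.479">
  <polygon points="125.688,36.020 12.761,124.562 160.375,168.548 148.022,34.529" fill="none" stroke="#ff8800"/>
  <polyline points="49.623,214.185 185.207,37.804 33.644,135.127 106.994,67.940 157.901,134.736" fill="none" stroke="#000000"/>
  <polygon points="79.813,22.552 105.775,22.552 105.775,90.871 79.813,90.871" fill="none" stroke="#000000"/>
  <polyline points="178.479,82.034 174.805,80.702 142.155,99.868 101.082,126.013 72.141,145.616" fill="none" stroke="#000000"/>
  <polyline points="200.370,223.245 91.824,158.641" fill="none" stroke="#ff8800"/>
</svg>

Each laser-on run becomes one SVG element. Flip Y back into SVG space with y_svg = 236.479 − y_machine.

Run 1: power S601 maps to stroke `#ff8800` (score). The run returns to its start, so emit a `<polygon>` with points (Y-flipped): 125.688,36.020 12.761,124.562 160.375,168.548 148.022,34.529.

Run 2: power S910 maps to stroke `#000000` (cut). The run is open, so emit a `<polyline>` with points (Y-flipped): 49.623,214.185 185.207,37.804 33.644,135.127 106.994,67.940 157.901,134.736.

Run 3: power S910 maps to stroke `#000000` (cut). The run returns to its start, so emit a `<polygon>` with points (Y-flipped): 79.813,22.552 105.775,22.552 105.775,90.871 79.813,90.871.

Run 4: power S910 maps to stroke `#000000` (cut). The run is open, so emit a `<polyline>` with points (Y-flipped): 178.479,82.034 174.805,80.702 142.155,99.868 101.082,126.013 72.141,145.616.

Run 5: S601 ⇒ score layer `#ff8800`. The run is open, so emit a `<polyline>` with points (Y-flipped): 200.370,223.245 91.824,158.641.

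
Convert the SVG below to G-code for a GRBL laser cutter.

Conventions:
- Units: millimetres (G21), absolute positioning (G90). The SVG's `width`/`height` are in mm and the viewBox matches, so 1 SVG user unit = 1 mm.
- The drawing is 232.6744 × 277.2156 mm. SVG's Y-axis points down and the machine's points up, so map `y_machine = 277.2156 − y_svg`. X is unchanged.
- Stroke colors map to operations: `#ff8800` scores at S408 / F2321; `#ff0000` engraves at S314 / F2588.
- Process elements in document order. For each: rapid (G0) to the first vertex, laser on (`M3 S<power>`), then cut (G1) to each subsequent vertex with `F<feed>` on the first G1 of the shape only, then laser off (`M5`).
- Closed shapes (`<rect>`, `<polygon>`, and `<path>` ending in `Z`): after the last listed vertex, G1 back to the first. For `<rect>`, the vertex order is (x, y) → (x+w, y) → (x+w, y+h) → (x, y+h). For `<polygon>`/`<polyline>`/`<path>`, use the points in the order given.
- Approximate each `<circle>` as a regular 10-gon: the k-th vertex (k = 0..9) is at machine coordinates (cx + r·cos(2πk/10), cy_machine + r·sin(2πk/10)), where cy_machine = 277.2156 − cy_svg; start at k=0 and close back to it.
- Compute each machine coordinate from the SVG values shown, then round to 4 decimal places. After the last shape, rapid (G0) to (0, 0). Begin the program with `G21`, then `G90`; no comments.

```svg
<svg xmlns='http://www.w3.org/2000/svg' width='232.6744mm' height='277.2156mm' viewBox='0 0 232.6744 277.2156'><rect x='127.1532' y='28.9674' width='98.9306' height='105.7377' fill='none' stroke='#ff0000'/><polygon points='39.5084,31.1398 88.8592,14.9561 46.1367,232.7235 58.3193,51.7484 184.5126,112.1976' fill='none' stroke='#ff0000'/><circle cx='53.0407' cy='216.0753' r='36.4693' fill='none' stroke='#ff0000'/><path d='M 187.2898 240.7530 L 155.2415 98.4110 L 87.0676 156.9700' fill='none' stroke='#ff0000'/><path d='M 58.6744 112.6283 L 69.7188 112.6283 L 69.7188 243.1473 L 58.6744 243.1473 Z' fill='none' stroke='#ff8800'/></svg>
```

G21
G90
G0 X127.1532 Y248.2482
M3 S314
G1 X226.0838 Y248.2482 F2588
G1 X226.0838 Y142.5105
G1 X127.1532 Y142.5105
G1 X127.1532 Y248.2482
M5
G0 X39.5084 Y246.0758
M3 S314
G1 X88.8592 Y262.2595 F2588
G1 X46.1367 Y44.4921
G1 X58.3193 Y225.4672
G1 X184.5126 Y165.0180
G1 X39.5084 Y246.0758
M5
G0 X89.5100 Y61.1403
M3 S314
G1 X82.5450 Y82.5764 F2588
G1 X64.3103 Y95.8247
G1 X41.7711 Y95.8247
G1 X23.5364 Y82.5764
G1 X16.5714 Y61.1403
G1 X23.5364 Y39.7042
G1 X41.7711 Y26.4559
G1 X64.3103 Y26.4559
G1 X82.5450 Y39.7042
G1 X89.5100 Y61.1403
M5
G0 X187.2898 Y36.4626
M3 S314
G1 X155.2415 Y178.8046 F2588
G1 X87.0676 Y120.2456
M5
G0 X58.6744 Y164.5873
M3 S408
G1 X69.7188 Y164.5873 F2321
G1 X69.7188 Y34.0683
G1 X58.6744 Y34.0683
G1 X58.6744 Y164.5873
M5
G0 X0.0000 Y0.0000

1 u = 1 mm; y_m = 277.2156 − y.

[1] `<rect>` rectangle, #ff0000→engrave S314 F2588: (127.1532,248.2482) → (226.0838,248.2482) → (226.0838,142.5105) → (127.1532,142.5105) → (127.1532,248.2482) (closed)

[2] `<polygon>` closed polygon, #ff0000→engrave S314 F2588: (39.5084,246.0758) → (88.8592,262.2595) → (46.1367,44.4921) → (58.3193,225.4672) → (184.5126,165.0180) → (39.5084,246.0758) (closed)

[3] `<circle>` circle, #ff0000→engrave S314 F2588: (89.5100,61.1403) → (82.5450,82.5764) → (64.3103,95.8247) → (41.7711,95.8247) → (23.5364,82.5764) → (16.5714,61.1403) → (23.5364,39.7042) → (41.7711,26.4559) → (64.3103,26.4559) → (82.5450,39.7042) → (89.5100,61.1403) (closed)

[4] `<path>` open polyline, #ff0000→engrave S314 F2588: (187.2898,36.4626) → (155.2415,178.8046) → (87.0676,120.2456)

[5] `<path>` rectangle, #ff8800→score S408 F2321: (58.6744,164.5873) → (69.7188,164.5873) → (69.7188,34.0683) → (58.6744,34.0683) → (58.6744,164.5873) (closed)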